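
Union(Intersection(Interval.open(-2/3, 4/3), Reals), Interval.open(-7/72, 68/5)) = Interval.open(-2/3, 68/5)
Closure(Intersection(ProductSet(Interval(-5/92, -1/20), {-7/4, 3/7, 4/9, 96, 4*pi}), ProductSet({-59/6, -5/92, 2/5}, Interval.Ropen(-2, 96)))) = ProductSet({-5/92}, {-7/4, 3/7, 4/9, 4*pi})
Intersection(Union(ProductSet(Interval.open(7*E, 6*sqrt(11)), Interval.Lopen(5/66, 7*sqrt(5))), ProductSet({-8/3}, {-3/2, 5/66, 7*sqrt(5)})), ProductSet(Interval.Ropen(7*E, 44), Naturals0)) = ProductSet(Interval.open(7*E, 6*sqrt(11)), Range(1, 16, 1))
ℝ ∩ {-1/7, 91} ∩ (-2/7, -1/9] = {-1/7}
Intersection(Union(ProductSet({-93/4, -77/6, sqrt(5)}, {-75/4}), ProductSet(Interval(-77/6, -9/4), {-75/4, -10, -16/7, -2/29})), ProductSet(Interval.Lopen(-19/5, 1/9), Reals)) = ProductSet(Interval.Lopen(-19/5, -9/4), {-75/4, -10, -16/7, -2/29})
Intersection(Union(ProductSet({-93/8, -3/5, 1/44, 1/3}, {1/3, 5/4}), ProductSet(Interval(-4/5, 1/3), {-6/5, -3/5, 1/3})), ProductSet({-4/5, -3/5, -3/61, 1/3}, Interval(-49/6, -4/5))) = ProductSet({-4/5, -3/5, -3/61, 1/3}, {-6/5})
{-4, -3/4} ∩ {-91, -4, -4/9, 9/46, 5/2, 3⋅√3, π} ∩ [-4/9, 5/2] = ∅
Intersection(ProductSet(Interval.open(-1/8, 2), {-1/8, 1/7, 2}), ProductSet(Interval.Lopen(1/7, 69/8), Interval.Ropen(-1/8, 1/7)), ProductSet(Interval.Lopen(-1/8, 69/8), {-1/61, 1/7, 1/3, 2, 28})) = EmptySet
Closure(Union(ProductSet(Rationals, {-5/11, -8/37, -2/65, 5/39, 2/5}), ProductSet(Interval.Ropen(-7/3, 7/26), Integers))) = Union(ProductSet(Interval(-7/3, 7/26), Integers), ProductSet(Reals, {-5/11, -8/37, -2/65, 5/39, 2/5}))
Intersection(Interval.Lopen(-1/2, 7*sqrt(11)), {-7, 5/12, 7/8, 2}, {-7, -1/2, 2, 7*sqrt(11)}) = {2}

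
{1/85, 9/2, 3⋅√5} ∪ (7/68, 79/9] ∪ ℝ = (-∞, ∞)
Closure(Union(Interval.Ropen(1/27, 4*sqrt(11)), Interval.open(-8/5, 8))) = Interval(-8/5, 4*sqrt(11))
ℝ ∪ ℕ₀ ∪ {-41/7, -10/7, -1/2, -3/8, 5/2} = ℝ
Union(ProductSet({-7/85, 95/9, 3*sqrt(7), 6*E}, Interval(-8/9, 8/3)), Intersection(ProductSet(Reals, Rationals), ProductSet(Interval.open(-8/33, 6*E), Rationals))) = Union(ProductSet({-7/85, 95/9, 3*sqrt(7), 6*E}, Interval(-8/9, 8/3)), ProductSet(Interval.open(-8/33, 6*E), Rationals))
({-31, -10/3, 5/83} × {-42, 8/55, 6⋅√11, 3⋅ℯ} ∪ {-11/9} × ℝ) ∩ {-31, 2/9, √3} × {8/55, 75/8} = {-31} × {8/55}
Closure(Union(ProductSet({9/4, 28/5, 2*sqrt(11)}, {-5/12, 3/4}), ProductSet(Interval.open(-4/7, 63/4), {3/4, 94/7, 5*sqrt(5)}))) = Union(ProductSet({9/4, 28/5, 2*sqrt(11)}, {-5/12, 3/4}), ProductSet(Interval(-4/7, 63/4), {3/4, 94/7, 5*sqrt(5)}))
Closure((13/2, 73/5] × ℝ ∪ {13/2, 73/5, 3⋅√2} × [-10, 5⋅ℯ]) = ([13/2, 73/5] × ℝ) ∪ ({13/2, 73/5, 3⋅√2} × [-10, 5⋅ℯ])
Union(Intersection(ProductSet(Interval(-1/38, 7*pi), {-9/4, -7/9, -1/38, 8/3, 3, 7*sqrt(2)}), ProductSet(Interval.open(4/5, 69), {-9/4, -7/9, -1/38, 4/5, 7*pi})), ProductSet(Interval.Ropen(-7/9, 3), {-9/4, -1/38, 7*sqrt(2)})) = Union(ProductSet(Interval.Ropen(-7/9, 3), {-9/4, -1/38, 7*sqrt(2)}), ProductSet(Interval.Lopen(4/5, 7*pi), {-9/4, -7/9, -1/38}))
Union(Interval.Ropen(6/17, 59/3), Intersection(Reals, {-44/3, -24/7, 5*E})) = Union({-44/3, -24/7}, Interval.Ropen(6/17, 59/3))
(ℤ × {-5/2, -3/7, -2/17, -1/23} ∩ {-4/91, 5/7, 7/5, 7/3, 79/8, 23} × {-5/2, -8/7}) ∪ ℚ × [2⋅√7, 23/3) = ({23} × {-5/2}) ∪ (ℚ × [2⋅√7, 23/3))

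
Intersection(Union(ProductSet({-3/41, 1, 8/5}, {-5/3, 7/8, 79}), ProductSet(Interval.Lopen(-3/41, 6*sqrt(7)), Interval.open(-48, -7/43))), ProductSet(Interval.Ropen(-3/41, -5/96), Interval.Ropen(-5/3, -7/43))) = Union(ProductSet({-3/41}, {-5/3}), ProductSet(Interval.open(-3/41, -5/96), Interval.Ropen(-5/3, -7/43)))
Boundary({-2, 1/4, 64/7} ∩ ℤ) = {-2}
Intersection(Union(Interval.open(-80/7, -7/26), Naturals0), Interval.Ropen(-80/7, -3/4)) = Interval.open(-80/7, -3/4)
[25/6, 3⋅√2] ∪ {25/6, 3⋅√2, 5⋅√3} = [25/6, 3⋅√2] ∪ {5⋅√3}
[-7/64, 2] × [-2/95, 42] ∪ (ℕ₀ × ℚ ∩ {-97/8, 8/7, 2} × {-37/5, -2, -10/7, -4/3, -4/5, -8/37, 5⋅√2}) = ({2} × {-37/5, -2, -10/7, -4/3, -4/5, -8/37}) ∪ ([-7/64, 2] × [-2/95, 42])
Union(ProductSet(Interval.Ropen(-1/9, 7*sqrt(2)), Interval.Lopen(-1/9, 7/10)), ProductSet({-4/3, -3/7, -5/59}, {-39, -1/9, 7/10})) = Union(ProductSet({-4/3, -3/7, -5/59}, {-39, -1/9, 7/10}), ProductSet(Interval.Ropen(-1/9, 7*sqrt(2)), Interval.Lopen(-1/9, 7/10)))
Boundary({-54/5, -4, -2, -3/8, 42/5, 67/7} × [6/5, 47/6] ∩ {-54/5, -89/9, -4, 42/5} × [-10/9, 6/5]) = {-54/5, -4, 42/5} × {6/5}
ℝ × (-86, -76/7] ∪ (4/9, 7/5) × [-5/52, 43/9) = (ℝ × (-86, -76/7]) ∪ ((4/9, 7/5) × [-5/52, 43/9))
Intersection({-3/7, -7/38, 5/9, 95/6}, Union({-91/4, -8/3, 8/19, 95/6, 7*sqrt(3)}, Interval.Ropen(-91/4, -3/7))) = {95/6}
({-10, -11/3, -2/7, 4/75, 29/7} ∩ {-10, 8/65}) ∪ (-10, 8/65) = [-10, 8/65)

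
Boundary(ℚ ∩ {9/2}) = {9/2}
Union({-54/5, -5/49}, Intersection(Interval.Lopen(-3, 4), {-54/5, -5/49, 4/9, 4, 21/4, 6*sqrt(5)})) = {-54/5, -5/49, 4/9, 4}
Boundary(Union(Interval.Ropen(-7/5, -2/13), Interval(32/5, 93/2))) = {-7/5, -2/13, 32/5, 93/2}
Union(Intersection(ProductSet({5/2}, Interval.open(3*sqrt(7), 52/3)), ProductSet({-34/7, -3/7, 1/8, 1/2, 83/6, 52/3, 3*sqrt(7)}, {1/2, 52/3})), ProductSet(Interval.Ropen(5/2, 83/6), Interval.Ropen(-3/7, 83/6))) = ProductSet(Interval.Ropen(5/2, 83/6), Interval.Ropen(-3/7, 83/6))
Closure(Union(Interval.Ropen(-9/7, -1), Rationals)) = Union(Interval(-oo, oo), Rationals)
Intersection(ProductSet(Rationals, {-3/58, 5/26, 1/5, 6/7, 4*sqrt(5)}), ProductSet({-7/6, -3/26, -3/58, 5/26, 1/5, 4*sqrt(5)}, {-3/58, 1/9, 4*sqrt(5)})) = ProductSet({-7/6, -3/26, -3/58, 5/26, 1/5}, {-3/58, 4*sqrt(5)})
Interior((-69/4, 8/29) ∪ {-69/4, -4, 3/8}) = (-69/4, 8/29)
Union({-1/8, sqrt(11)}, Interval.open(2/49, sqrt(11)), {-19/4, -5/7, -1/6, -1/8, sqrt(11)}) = Union({-19/4, -5/7, -1/6, -1/8}, Interval.Lopen(2/49, sqrt(11)))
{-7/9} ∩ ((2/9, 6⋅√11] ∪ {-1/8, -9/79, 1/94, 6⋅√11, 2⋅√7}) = ∅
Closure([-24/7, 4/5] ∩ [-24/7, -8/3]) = [-24/7, -8/3]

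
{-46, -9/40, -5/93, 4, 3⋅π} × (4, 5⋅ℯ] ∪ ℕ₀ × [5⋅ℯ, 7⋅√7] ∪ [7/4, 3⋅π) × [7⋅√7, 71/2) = (ℕ₀ × [5⋅ℯ, 7⋅√7]) ∪ ({-46, -9/40, -5/93, 4, 3⋅π} × (4, 5⋅ℯ]) ∪ ([7/4, 3⋅π) × [7⋅√7, 71/2))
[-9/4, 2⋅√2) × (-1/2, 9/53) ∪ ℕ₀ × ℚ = (ℕ₀ × ℚ) ∪ ([-9/4, 2⋅√2) × (-1/2, 9/53))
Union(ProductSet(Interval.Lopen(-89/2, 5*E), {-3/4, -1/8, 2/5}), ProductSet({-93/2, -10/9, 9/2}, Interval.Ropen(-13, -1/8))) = Union(ProductSet({-93/2, -10/9, 9/2}, Interval.Ropen(-13, -1/8)), ProductSet(Interval.Lopen(-89/2, 5*E), {-3/4, -1/8, 2/5}))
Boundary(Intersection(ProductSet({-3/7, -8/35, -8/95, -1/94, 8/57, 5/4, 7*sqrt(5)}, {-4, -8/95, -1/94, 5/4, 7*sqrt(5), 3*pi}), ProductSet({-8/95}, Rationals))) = ProductSet({-8/95}, {-4, -8/95, -1/94, 5/4})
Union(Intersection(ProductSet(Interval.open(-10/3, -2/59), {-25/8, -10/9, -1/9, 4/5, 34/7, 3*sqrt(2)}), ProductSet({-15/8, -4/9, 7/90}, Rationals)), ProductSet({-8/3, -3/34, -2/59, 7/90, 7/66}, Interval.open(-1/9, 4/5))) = Union(ProductSet({-15/8, -4/9}, {-25/8, -10/9, -1/9, 4/5, 34/7}), ProductSet({-8/3, -3/34, -2/59, 7/90, 7/66}, Interval.open(-1/9, 4/5)))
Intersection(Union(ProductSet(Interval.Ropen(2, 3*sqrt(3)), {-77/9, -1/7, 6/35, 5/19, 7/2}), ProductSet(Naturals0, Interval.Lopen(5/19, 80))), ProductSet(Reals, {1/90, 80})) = ProductSet(Naturals0, {80})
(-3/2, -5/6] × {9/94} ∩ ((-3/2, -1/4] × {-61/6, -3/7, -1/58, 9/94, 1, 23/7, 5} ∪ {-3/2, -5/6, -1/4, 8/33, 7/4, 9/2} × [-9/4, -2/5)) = (-3/2, -5/6] × {9/94}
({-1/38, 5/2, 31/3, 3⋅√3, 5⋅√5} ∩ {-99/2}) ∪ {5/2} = {5/2}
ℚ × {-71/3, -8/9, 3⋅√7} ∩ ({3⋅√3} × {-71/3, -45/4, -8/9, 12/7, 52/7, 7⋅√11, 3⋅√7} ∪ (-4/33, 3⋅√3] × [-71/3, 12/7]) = (ℚ ∩ (-4/33, 3⋅√3]) × {-71/3, -8/9}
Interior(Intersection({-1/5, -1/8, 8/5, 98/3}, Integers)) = EmptySet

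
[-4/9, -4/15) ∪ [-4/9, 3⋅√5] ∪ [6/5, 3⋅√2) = [-4/9, 3⋅√5]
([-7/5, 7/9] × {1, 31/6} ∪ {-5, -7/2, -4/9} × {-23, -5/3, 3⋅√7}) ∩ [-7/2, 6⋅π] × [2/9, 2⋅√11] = [-7/5, 7/9] × {1, 31/6}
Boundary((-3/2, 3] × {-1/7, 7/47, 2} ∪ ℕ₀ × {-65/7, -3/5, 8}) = (ℕ₀ × {-65/7, -3/5, 8}) ∪ ([-3/2, 3] × {-1/7, 7/47, 2})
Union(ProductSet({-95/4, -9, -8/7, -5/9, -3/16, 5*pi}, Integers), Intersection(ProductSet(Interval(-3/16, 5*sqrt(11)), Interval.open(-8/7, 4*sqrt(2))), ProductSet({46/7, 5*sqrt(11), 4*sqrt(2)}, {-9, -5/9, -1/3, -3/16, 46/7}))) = Union(ProductSet({46/7, 5*sqrt(11), 4*sqrt(2)}, {-5/9, -1/3, -3/16}), ProductSet({-95/4, -9, -8/7, -5/9, -3/16, 5*pi}, Integers))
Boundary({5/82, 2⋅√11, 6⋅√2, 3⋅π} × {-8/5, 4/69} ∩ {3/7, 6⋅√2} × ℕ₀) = ∅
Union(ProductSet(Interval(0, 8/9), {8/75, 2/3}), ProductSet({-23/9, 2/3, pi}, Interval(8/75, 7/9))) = Union(ProductSet({-23/9, 2/3, pi}, Interval(8/75, 7/9)), ProductSet(Interval(0, 8/9), {8/75, 2/3}))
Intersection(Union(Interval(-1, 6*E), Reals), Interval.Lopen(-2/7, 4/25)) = Interval.Lopen(-2/7, 4/25)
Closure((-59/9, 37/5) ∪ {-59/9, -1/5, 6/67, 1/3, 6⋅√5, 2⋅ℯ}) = [-59/9, 37/5] ∪ {6⋅√5}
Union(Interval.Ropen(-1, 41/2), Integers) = Union(Integers, Interval.Ropen(-1, 41/2))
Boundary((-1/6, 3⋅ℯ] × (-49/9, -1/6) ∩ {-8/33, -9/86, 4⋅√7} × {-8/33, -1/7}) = {-9/86} × {-8/33}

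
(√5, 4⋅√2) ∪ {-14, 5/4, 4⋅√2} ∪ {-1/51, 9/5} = {-14, -1/51, 5/4, 9/5} ∪ (√5, 4⋅√2]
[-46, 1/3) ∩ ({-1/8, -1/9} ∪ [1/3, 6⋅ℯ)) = {-1/8, -1/9}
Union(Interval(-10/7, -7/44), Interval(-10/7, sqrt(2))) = Interval(-10/7, sqrt(2))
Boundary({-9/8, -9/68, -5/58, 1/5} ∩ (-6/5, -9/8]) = {-9/8}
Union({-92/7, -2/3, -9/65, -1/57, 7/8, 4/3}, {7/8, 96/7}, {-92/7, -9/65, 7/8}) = {-92/7, -2/3, -9/65, -1/57, 7/8, 4/3, 96/7}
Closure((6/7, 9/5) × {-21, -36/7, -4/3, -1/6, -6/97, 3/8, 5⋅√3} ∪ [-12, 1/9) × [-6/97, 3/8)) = ({-12, 1/9} × [-6/97, 3/8]) ∪ ([-12, 1/9] × {-6/97, 3/8}) ∪ ([-12, 1/9) × [-6/97, 3/8)) ∪ ([6/7, 9/5] × {-21, -36/7, -4/3, -1/6, -6/97, 3/8, 5⋅√3})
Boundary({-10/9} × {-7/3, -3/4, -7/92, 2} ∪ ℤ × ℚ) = (ℤ × ℝ) ∪ ({-10/9} × {-7/3, -3/4, -7/92, 2})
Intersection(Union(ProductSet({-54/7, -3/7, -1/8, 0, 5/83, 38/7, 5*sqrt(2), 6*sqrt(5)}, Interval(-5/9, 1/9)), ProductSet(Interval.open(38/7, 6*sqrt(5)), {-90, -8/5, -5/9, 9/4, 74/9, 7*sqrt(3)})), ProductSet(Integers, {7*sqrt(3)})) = ProductSet(Range(6, 14, 1), {7*sqrt(3)})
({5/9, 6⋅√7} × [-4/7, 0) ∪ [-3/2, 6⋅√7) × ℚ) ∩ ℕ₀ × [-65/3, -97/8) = {0, 1, …, 15} × (ℚ ∩ [-65/3, -97/8))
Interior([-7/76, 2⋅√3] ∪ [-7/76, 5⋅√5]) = (-7/76, 5⋅√5)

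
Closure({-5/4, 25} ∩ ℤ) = {25}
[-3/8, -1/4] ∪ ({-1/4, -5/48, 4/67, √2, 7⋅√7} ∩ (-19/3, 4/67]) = [-3/8, -1/4] ∪ {-5/48, 4/67}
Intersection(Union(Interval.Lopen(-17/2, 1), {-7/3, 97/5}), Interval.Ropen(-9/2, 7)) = Interval(-9/2, 1)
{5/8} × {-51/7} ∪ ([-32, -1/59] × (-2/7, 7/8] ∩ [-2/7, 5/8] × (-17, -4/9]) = {5/8} × {-51/7}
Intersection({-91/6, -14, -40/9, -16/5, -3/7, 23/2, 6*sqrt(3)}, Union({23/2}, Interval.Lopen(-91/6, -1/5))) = {-14, -40/9, -16/5, -3/7, 23/2}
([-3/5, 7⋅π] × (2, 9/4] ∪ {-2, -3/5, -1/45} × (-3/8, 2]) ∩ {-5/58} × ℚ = {-5/58} × (ℚ ∩ (2, 9/4])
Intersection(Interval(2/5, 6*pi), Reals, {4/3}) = {4/3}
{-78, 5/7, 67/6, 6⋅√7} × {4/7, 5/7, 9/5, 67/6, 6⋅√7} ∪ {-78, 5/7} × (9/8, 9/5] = ({-78, 5/7} × (9/8, 9/5]) ∪ ({-78, 5/7, 67/6, 6⋅√7} × {4/7, 5/7, 9/5, 67/6, 6⋅√7})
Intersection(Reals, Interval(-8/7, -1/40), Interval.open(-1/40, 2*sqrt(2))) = EmptySet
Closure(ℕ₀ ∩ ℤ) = ℕ₀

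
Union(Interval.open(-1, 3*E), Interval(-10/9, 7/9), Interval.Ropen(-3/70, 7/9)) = Interval.Ropen(-10/9, 3*E)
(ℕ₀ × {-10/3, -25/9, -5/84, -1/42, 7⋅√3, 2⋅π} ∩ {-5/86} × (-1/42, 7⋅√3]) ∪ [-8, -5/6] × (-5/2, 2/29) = [-8, -5/6] × (-5/2, 2/29)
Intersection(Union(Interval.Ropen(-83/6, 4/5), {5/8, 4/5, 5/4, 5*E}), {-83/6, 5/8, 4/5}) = {-83/6, 5/8, 4/5}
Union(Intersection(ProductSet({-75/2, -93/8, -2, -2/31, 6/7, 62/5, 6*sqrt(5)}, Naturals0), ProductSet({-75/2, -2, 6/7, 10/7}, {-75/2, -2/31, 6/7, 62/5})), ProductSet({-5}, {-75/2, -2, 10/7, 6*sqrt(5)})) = ProductSet({-5}, {-75/2, -2, 10/7, 6*sqrt(5)})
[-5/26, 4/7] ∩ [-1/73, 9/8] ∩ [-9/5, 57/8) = [-1/73, 4/7]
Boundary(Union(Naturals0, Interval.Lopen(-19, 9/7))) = Union(Complement(Naturals0, Interval.open(-19, 9/7)), {-19, 9/7})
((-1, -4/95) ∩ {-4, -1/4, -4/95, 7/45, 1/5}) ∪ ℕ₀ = {-1/4} ∪ ℕ₀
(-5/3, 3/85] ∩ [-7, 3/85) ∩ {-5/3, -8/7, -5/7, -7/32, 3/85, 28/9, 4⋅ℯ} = {-8/7, -5/7, -7/32}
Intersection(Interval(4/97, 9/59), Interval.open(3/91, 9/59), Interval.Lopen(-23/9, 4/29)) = Interval(4/97, 4/29)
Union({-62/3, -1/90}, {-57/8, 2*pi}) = {-62/3, -57/8, -1/90, 2*pi}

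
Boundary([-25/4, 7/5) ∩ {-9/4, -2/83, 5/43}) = {-9/4, -2/83, 5/43}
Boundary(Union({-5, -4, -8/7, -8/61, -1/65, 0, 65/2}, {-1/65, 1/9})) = {-5, -4, -8/7, -8/61, -1/65, 0, 1/9, 65/2}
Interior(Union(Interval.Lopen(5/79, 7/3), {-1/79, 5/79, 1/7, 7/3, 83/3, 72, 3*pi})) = Interval.open(5/79, 7/3)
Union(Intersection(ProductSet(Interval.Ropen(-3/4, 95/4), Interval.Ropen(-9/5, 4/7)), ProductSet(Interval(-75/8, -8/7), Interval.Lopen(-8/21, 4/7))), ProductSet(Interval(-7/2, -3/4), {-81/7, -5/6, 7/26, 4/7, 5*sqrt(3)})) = ProductSet(Interval(-7/2, -3/4), {-81/7, -5/6, 7/26, 4/7, 5*sqrt(3)})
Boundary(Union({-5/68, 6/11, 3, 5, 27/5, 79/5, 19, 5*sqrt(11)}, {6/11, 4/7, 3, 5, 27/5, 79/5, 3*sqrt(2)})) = {-5/68, 6/11, 4/7, 3, 5, 27/5, 79/5, 19, 5*sqrt(11), 3*sqrt(2)}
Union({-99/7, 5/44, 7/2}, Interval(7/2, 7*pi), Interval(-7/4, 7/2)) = Union({-99/7}, Interval(-7/4, 7*pi))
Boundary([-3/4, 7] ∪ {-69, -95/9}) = {-69, -95/9, -3/4, 7}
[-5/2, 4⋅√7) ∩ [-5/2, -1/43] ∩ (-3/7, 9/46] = (-3/7, -1/43]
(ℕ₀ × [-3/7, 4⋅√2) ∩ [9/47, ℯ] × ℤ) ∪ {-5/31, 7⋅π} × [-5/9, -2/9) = ({1, 2} × {0, 1, …, 5}) ∪ ({-5/31, 7⋅π} × [-5/9, -2/9))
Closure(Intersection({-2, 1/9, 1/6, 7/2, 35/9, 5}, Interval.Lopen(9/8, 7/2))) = {7/2}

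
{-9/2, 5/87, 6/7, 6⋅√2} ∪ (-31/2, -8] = (-31/2, -8] ∪ {-9/2, 5/87, 6/7, 6⋅√2}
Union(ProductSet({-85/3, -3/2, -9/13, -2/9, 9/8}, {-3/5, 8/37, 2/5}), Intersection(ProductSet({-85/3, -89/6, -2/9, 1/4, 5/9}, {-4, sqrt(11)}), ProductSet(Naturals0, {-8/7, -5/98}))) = ProductSet({-85/3, -3/2, -9/13, -2/9, 9/8}, {-3/5, 8/37, 2/5})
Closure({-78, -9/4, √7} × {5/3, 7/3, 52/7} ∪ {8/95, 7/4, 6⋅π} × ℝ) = ({8/95, 7/4, 6⋅π} × ℝ) ∪ ({-78, -9/4, √7} × {5/3, 7/3, 52/7})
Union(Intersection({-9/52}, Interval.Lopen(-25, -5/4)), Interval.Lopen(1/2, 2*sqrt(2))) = Interval.Lopen(1/2, 2*sqrt(2))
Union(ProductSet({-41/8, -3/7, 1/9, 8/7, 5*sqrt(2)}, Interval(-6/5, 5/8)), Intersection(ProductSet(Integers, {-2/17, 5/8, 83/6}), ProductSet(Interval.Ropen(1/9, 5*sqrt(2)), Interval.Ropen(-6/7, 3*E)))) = Union(ProductSet({-41/8, -3/7, 1/9, 8/7, 5*sqrt(2)}, Interval(-6/5, 5/8)), ProductSet(Range(1, 8, 1), {-2/17, 5/8}))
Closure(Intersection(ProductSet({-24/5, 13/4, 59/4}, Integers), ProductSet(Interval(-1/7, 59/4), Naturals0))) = ProductSet({13/4, 59/4}, Naturals0)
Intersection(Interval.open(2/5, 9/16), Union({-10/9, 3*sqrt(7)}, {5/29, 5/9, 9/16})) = {5/9}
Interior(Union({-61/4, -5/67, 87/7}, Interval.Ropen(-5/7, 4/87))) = Interval.open(-5/7, 4/87)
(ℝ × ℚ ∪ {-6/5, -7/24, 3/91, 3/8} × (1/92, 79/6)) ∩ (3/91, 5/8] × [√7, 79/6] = ({3/8} × [√7, 79/6)) ∪ ((3/91, 5/8] × (ℚ ∩ [√7, 79/6]))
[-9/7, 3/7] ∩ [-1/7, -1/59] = [-1/7, -1/59]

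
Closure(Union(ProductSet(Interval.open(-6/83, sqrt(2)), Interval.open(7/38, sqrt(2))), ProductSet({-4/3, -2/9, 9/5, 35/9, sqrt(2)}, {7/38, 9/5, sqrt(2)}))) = Union(ProductSet({-6/83, sqrt(2)}, Interval(7/38, sqrt(2))), ProductSet({-4/3, -2/9, 9/5, 35/9, sqrt(2)}, {7/38, 9/5, sqrt(2)}), ProductSet(Interval(-6/83, sqrt(2)), {7/38, sqrt(2)}), ProductSet(Interval.open(-6/83, sqrt(2)), Interval.open(7/38, sqrt(2))))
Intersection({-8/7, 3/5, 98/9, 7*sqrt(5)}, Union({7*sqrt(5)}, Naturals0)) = {7*sqrt(5)}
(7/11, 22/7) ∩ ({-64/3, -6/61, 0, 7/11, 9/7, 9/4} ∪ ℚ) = ℚ ∩ (7/11, 22/7)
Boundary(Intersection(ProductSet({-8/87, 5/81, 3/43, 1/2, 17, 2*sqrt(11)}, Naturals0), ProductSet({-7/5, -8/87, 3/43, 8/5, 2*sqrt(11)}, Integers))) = ProductSet({-8/87, 3/43, 2*sqrt(11)}, Naturals0)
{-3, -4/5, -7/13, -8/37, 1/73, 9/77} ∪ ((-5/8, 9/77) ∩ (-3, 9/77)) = {-3, -4/5} ∪ (-5/8, 9/77]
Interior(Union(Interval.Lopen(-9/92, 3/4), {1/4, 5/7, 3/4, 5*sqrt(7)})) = Interval.open(-9/92, 3/4)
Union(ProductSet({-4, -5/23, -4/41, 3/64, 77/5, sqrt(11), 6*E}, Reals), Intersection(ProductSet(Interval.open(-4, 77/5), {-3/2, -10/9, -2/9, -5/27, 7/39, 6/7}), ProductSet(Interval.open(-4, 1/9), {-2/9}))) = Union(ProductSet({-4, -5/23, -4/41, 3/64, 77/5, sqrt(11), 6*E}, Reals), ProductSet(Interval.open(-4, 1/9), {-2/9}))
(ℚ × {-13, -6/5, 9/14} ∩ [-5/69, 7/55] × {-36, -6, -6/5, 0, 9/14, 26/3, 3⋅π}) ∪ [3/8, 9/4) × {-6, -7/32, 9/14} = ([3/8, 9/4) × {-6, -7/32, 9/14}) ∪ ((ℚ ∩ [-5/69, 7/55]) × {-6/5, 9/14})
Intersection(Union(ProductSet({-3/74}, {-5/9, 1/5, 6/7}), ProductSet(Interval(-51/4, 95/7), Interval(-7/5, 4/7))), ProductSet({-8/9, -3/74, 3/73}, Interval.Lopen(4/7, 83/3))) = ProductSet({-3/74}, {6/7})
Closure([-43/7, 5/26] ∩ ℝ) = [-43/7, 5/26]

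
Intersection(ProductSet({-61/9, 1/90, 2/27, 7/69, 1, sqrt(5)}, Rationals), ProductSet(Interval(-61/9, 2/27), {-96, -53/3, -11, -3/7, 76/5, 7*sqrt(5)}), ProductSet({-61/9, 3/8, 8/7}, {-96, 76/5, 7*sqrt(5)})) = ProductSet({-61/9}, {-96, 76/5})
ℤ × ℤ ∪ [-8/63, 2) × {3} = (ℤ × ℤ) ∪ ([-8/63, 2) × {3})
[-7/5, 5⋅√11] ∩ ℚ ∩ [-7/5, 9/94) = ℚ ∩ [-7/5, 9/94)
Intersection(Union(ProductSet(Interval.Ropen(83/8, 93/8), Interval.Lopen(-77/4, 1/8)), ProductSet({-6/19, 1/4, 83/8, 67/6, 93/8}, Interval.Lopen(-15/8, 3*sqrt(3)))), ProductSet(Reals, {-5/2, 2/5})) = Union(ProductSet({-6/19, 1/4, 83/8, 67/6, 93/8}, {2/5}), ProductSet(Interval.Ropen(83/8, 93/8), {-5/2}))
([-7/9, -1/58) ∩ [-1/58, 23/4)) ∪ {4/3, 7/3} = {4/3, 7/3}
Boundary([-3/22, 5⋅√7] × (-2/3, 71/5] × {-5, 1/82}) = [-3/22, 5⋅√7] × [-2/3, 71/5] × {-5, 1/82}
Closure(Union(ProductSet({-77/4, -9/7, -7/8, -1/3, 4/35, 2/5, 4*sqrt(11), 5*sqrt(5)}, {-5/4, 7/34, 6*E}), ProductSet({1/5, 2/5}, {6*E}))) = Union(ProductSet({1/5, 2/5}, {6*E}), ProductSet({-77/4, -9/7, -7/8, -1/3, 4/35, 2/5, 4*sqrt(11), 5*sqrt(5)}, {-5/4, 7/34, 6*E}))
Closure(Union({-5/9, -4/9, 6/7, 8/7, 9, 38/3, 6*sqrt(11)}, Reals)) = Reals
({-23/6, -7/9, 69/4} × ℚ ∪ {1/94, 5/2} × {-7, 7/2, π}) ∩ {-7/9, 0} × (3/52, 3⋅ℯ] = {-7/9} × (ℚ ∩ (3/52, 3⋅ℯ])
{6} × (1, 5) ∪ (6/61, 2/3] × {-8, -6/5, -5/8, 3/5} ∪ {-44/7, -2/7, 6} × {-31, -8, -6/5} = ({6} × (1, 5)) ∪ ({-44/7, -2/7, 6} × {-31, -8, -6/5}) ∪ ((6/61, 2/3] × {-8, -6/5, -5/8, 3/5})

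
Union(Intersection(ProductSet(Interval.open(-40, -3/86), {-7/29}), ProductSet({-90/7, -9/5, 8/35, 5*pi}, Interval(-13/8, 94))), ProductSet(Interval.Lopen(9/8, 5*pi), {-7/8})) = Union(ProductSet({-90/7, -9/5}, {-7/29}), ProductSet(Interval.Lopen(9/8, 5*pi), {-7/8}))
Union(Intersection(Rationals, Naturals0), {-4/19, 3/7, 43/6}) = Union({-4/19, 3/7, 43/6}, Naturals0)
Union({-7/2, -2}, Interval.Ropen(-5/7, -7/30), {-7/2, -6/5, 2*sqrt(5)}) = Union({-7/2, -2, -6/5, 2*sqrt(5)}, Interval.Ropen(-5/7, -7/30))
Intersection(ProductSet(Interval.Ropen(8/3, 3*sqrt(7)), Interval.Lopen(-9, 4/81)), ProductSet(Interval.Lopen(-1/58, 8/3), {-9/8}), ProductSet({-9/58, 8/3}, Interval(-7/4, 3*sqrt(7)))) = ProductSet({8/3}, {-9/8})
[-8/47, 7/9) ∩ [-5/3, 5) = [-8/47, 7/9)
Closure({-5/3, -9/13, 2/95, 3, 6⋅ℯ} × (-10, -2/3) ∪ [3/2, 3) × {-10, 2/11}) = ([3/2, 3] × {-10, 2/11}) ∪ ({-5/3, -9/13, 2/95, 3, 6⋅ℯ} × [-10, -2/3])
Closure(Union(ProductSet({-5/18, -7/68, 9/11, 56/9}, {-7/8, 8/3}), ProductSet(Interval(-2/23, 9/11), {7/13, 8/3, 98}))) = Union(ProductSet({-5/18, -7/68, 9/11, 56/9}, {-7/8, 8/3}), ProductSet(Interval(-2/23, 9/11), {7/13, 8/3, 98}))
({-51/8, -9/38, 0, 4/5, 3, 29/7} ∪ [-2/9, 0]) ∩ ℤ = {0} ∪ {3}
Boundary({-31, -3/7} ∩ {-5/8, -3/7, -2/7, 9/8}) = {-3/7}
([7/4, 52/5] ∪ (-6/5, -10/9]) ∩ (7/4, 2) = (7/4, 2)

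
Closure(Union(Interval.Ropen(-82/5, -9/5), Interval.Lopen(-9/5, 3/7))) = Interval(-82/5, 3/7)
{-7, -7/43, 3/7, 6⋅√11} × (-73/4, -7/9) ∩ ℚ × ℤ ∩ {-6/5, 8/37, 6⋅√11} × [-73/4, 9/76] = ∅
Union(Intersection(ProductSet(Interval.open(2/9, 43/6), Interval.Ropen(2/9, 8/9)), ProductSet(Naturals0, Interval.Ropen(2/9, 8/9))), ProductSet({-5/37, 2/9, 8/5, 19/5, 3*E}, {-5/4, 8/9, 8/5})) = Union(ProductSet({-5/37, 2/9, 8/5, 19/5, 3*E}, {-5/4, 8/9, 8/5}), ProductSet(Range(1, 8, 1), Interval.Ropen(2/9, 8/9)))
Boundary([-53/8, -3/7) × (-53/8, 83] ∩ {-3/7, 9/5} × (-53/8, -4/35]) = ∅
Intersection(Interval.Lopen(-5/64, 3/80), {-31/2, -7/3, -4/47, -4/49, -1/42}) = {-1/42}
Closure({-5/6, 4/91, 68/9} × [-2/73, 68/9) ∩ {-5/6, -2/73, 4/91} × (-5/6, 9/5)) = {-5/6, 4/91} × [-2/73, 9/5]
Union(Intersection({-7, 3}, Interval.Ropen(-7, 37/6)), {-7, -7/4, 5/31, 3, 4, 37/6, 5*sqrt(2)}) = {-7, -7/4, 5/31, 3, 4, 37/6, 5*sqrt(2)}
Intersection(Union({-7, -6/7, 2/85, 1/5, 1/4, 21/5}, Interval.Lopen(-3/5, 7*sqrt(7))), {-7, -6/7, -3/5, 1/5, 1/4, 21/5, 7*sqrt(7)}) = {-7, -6/7, 1/5, 1/4, 21/5, 7*sqrt(7)}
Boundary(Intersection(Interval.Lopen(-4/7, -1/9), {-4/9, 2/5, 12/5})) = {-4/9}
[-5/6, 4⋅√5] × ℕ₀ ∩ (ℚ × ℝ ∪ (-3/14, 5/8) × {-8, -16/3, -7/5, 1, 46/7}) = ((-3/14, 5/8) × {1}) ∪ ((ℚ ∩ [-5/6, 4⋅√5]) × ℕ₀)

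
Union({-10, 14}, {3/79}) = {-10, 3/79, 14}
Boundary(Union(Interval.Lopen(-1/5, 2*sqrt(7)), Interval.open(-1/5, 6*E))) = {-1/5, 6*E}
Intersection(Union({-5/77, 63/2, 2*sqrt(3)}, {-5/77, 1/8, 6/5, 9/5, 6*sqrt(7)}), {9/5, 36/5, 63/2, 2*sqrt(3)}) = {9/5, 63/2, 2*sqrt(3)}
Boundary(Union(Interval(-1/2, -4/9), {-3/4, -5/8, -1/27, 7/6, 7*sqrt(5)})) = {-3/4, -5/8, -1/2, -4/9, -1/27, 7/6, 7*sqrt(5)}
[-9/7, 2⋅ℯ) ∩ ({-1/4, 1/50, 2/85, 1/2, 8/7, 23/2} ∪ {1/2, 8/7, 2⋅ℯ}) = {-1/4, 1/50, 2/85, 1/2, 8/7}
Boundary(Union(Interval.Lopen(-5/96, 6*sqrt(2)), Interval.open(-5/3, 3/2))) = {-5/3, 6*sqrt(2)}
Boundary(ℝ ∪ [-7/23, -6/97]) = ∅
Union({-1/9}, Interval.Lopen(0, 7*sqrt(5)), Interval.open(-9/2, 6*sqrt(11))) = Interval.open(-9/2, 6*sqrt(11))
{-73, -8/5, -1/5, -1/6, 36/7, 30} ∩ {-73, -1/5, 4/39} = {-73, -1/5}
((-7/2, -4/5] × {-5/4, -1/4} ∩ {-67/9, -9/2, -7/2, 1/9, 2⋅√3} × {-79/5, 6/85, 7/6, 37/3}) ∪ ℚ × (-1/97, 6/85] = ℚ × (-1/97, 6/85]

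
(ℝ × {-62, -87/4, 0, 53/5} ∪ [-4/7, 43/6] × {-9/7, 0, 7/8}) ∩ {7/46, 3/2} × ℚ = {7/46, 3/2} × {-62, -87/4, -9/7, 0, 7/8, 53/5}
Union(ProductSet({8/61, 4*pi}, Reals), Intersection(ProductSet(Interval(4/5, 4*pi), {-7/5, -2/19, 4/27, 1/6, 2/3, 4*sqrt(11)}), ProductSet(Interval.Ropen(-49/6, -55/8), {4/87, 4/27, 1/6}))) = ProductSet({8/61, 4*pi}, Reals)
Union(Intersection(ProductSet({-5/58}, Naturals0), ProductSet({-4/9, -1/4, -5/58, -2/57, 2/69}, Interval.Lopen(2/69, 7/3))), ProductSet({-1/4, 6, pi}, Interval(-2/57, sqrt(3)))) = Union(ProductSet({-5/58}, Range(1, 3, 1)), ProductSet({-1/4, 6, pi}, Interval(-2/57, sqrt(3))))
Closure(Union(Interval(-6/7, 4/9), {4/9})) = Interval(-6/7, 4/9)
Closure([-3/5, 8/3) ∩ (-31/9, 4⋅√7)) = [-3/5, 8/3]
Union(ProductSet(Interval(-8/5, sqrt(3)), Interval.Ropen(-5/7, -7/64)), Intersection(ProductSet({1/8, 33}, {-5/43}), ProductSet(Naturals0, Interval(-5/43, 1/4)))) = Union(ProductSet({33}, {-5/43}), ProductSet(Interval(-8/5, sqrt(3)), Interval.Ropen(-5/7, -7/64)))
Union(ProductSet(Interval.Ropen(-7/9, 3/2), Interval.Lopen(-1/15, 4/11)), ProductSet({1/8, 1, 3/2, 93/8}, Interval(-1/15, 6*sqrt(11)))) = Union(ProductSet({1/8, 1, 3/2, 93/8}, Interval(-1/15, 6*sqrt(11))), ProductSet(Interval.Ropen(-7/9, 3/2), Interval.Lopen(-1/15, 4/11)))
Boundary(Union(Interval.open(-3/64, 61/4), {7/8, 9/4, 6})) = {-3/64, 61/4}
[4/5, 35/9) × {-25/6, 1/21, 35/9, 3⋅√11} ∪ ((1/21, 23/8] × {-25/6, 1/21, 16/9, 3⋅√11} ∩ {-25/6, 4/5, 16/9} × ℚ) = ({4/5, 16/9} × {-25/6, 1/21, 16/9}) ∪ ([4/5, 35/9) × {-25/6, 1/21, 35/9, 3⋅√11})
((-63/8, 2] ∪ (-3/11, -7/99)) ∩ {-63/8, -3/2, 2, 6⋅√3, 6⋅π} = {-3/2, 2}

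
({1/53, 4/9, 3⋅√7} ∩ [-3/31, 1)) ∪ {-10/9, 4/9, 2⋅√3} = {-10/9, 1/53, 4/9, 2⋅√3}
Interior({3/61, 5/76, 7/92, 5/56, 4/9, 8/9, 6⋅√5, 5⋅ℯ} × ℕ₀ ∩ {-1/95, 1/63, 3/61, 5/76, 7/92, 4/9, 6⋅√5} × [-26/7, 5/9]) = ∅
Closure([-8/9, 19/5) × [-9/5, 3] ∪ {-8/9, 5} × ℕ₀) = ({-8/9, 5} × ℕ₀) ∪ ([-8/9, 19/5] × [-9/5, 3])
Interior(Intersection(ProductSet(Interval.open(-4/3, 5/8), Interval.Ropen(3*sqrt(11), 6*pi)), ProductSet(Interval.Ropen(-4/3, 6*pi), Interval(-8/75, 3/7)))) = EmptySet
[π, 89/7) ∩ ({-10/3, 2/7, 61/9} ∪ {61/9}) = {61/9}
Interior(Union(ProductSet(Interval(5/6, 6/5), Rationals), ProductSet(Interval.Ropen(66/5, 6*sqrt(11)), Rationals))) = EmptySet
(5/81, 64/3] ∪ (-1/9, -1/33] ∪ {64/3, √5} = (-1/9, -1/33] ∪ (5/81, 64/3]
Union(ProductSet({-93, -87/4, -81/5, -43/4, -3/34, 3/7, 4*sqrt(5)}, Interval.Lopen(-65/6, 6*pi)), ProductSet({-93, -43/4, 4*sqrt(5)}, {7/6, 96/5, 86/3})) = Union(ProductSet({-93, -43/4, 4*sqrt(5)}, {7/6, 96/5, 86/3}), ProductSet({-93, -87/4, -81/5, -43/4, -3/34, 3/7, 4*sqrt(5)}, Interval.Lopen(-65/6, 6*pi)))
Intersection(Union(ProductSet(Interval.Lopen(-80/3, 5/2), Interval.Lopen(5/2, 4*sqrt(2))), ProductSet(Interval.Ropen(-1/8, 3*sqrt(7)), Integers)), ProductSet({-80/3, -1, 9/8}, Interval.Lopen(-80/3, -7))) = ProductSet({9/8}, Range(-26, -6, 1))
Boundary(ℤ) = ℤ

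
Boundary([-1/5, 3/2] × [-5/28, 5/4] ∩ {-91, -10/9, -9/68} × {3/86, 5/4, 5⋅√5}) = {-9/68} × {3/86, 5/4}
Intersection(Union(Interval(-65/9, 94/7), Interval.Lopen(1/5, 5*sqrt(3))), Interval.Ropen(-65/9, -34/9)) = Interval.Ropen(-65/9, -34/9)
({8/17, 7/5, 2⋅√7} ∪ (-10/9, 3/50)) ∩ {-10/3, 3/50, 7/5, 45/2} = {7/5}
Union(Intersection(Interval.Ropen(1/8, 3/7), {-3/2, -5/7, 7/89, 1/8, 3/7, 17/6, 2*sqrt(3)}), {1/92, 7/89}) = {1/92, 7/89, 1/8}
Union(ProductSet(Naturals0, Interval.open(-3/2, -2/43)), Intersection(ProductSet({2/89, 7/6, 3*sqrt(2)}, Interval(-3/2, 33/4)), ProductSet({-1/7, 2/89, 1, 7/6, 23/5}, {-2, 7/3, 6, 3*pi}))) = Union(ProductSet({2/89, 7/6}, {7/3, 6}), ProductSet(Naturals0, Interval.open(-3/2, -2/43)))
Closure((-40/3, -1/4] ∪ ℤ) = ℤ ∪ [-40/3, -1/4]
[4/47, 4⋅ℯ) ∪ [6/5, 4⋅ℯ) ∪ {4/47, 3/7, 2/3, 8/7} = [4/47, 4⋅ℯ)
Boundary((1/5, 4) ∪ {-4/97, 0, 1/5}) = {-4/97, 0, 1/5, 4}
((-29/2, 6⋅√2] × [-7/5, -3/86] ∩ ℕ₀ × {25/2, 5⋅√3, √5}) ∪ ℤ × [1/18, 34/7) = ℤ × [1/18, 34/7)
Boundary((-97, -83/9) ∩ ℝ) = {-97, -83/9}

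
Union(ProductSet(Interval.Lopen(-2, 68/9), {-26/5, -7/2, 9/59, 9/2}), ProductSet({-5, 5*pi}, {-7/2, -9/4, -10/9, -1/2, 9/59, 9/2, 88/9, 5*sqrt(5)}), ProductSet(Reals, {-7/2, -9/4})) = Union(ProductSet({-5, 5*pi}, {-7/2, -9/4, -10/9, -1/2, 9/59, 9/2, 88/9, 5*sqrt(5)}), ProductSet(Interval.Lopen(-2, 68/9), {-26/5, -7/2, 9/59, 9/2}), ProductSet(Reals, {-7/2, -9/4}))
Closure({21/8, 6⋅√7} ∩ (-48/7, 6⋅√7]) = {21/8, 6⋅√7}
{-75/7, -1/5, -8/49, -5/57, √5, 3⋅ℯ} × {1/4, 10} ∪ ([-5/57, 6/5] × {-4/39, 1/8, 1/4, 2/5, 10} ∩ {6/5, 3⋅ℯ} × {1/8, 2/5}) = ({6/5} × {1/8, 2/5}) ∪ ({-75/7, -1/5, -8/49, -5/57, √5, 3⋅ℯ} × {1/4, 10})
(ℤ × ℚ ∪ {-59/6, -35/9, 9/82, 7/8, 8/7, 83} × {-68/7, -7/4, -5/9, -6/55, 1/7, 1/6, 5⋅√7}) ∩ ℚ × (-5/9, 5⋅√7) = ({-59/6, -35/9, 9/82, 7/8, 8/7, 83} × {-6/55, 1/7, 1/6}) ∪ (ℤ × (ℚ ∩ (-5/9, 5⋅√7)))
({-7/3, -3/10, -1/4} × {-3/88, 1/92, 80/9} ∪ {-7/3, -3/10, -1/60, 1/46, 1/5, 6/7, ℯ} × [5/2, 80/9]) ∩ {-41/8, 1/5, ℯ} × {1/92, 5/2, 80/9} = {1/5, ℯ} × {5/2, 80/9}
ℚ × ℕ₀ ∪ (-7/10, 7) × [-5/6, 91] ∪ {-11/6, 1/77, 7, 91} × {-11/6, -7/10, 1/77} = (ℚ × ℕ₀) ∪ ({-11/6, 1/77, 7, 91} × {-11/6, -7/10, 1/77}) ∪ ((-7/10, 7) × [-5/6, 91])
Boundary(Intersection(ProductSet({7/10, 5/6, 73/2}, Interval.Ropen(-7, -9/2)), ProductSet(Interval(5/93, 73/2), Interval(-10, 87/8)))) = ProductSet({7/10, 5/6, 73/2}, Interval(-7, -9/2))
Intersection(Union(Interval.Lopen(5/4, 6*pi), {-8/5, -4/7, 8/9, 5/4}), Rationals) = Union({-8/5, -4/7, 8/9}, Intersection(Interval(5/4, 6*pi), Rationals))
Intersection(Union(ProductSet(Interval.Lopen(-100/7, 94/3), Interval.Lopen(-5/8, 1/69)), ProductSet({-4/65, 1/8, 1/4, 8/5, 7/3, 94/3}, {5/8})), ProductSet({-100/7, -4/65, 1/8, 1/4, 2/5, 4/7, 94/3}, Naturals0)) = ProductSet({-4/65, 1/8, 1/4, 2/5, 4/7, 94/3}, Range(0, 1, 1))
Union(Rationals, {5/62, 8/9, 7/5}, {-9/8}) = Rationals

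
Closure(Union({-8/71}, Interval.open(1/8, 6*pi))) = Union({-8/71}, Interval(1/8, 6*pi))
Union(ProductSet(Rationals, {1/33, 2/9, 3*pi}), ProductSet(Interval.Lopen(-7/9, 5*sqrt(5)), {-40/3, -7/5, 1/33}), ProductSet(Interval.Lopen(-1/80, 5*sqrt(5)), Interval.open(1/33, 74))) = Union(ProductSet(Interval.Lopen(-7/9, 5*sqrt(5)), {-40/3, -7/5, 1/33}), ProductSet(Interval.Lopen(-1/80, 5*sqrt(5)), Interval.open(1/33, 74)), ProductSet(Rationals, {1/33, 2/9, 3*pi}))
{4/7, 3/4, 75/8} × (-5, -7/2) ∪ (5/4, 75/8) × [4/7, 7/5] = ({4/7, 3/4, 75/8} × (-5, -7/2)) ∪ ((5/4, 75/8) × [4/7, 7/5])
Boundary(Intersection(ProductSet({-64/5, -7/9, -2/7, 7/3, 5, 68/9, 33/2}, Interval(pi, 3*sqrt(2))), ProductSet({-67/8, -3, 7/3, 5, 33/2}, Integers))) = ProductSet({7/3, 5, 33/2}, Range(4, 5, 1))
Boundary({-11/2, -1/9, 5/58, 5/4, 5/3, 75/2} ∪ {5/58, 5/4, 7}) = {-11/2, -1/9, 5/58, 5/4, 5/3, 7, 75/2}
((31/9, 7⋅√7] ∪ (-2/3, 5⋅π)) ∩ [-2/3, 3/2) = (-2/3, 3/2)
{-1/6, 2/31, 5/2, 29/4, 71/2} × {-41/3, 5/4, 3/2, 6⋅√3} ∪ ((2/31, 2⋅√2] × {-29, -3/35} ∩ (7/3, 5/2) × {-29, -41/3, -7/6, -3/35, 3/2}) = ((7/3, 5/2) × {-29, -3/35}) ∪ ({-1/6, 2/31, 5/2, 29/4, 71/2} × {-41/3, 5/4, 3/2, 6⋅√3})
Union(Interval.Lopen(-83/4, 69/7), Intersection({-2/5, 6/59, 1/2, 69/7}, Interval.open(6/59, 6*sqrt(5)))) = Interval.Lopen(-83/4, 69/7)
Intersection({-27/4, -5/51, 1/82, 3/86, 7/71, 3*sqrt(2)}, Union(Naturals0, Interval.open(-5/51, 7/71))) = {1/82, 3/86}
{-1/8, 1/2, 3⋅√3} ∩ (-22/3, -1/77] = {-1/8}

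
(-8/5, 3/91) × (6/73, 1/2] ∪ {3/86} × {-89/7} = ({3/86} × {-89/7}) ∪ ((-8/5, 3/91) × (6/73, 1/2])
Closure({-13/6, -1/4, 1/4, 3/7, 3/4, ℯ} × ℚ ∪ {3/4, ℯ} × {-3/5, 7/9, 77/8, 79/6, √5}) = {-13/6, -1/4, 1/4, 3/7, 3/4, ℯ} × ℝ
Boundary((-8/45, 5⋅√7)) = {-8/45, 5⋅√7}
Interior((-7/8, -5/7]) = (-7/8, -5/7)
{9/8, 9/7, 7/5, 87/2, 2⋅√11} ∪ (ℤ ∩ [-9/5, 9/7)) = {-1, 0, 1} ∪ {9/8, 9/7, 7/5, 87/2, 2⋅√11}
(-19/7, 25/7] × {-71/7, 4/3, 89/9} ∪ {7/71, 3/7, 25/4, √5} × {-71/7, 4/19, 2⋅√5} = ((-19/7, 25/7] × {-71/7, 4/3, 89/9}) ∪ ({7/71, 3/7, 25/4, √5} × {-71/7, 4/19, 2⋅√5})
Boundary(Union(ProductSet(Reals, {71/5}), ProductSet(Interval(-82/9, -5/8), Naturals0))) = Union(ProductSet(Interval(-82/9, -5/8), Naturals0), ProductSet(Reals, {71/5}))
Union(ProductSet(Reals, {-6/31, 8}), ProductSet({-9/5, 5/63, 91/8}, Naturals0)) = Union(ProductSet({-9/5, 5/63, 91/8}, Naturals0), ProductSet(Reals, {-6/31, 8}))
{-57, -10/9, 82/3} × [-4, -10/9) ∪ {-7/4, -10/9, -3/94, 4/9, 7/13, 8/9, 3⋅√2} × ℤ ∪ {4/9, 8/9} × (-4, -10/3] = ({4/9, 8/9} × (-4, -10/3]) ∪ ({-57, -10/9, 82/3} × [-4, -10/9)) ∪ ({-7/4, -10/9, -3/94, 4/9, 7/13, 8/9, 3⋅√2} × ℤ)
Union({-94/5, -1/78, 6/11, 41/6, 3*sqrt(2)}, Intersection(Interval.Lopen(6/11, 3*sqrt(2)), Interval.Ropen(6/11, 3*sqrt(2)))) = Union({-94/5, -1/78, 41/6}, Interval(6/11, 3*sqrt(2)))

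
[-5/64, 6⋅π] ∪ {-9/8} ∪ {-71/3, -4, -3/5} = {-71/3, -4, -9/8, -3/5} ∪ [-5/64, 6⋅π]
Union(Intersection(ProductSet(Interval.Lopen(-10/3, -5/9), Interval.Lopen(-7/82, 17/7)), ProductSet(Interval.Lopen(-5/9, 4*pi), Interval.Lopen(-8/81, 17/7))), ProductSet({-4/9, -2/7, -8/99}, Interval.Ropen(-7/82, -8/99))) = ProductSet({-4/9, -2/7, -8/99}, Interval.Ropen(-7/82, -8/99))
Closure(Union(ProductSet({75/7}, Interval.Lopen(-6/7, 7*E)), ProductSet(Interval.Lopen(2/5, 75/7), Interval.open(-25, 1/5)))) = Union(ProductSet({75/7}, Interval(-6/7, 7*E)), ProductSet({2/5, 75/7}, Interval(-25, 1/5)), ProductSet(Interval(2/5, 75/7), {-25, 1/5}), ProductSet(Interval.Lopen(2/5, 75/7), Interval.open(-25, 1/5)))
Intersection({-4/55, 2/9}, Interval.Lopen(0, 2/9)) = {2/9}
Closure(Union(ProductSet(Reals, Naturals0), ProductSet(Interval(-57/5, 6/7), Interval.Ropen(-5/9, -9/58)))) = Union(ProductSet(Interval(-57/5, 6/7), Interval(-5/9, -9/58)), ProductSet(Reals, Union(Complement(Naturals0, Interval.open(-5/9, -9/58)), Naturals0)), ProductSet(Union(Interval(-oo, -57/5), Interval(6/7, oo)), Naturals0))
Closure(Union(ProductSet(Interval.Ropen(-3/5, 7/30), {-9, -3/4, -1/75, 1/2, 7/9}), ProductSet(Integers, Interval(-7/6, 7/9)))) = Union(ProductSet(Integers, Interval(-7/6, 7/9)), ProductSet(Interval(-3/5, 7/30), {-9, -3/4, -1/75, 1/2, 7/9}))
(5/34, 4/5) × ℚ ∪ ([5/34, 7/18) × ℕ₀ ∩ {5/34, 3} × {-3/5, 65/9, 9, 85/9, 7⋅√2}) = ({5/34} × {9}) ∪ ((5/34, 4/5) × ℚ)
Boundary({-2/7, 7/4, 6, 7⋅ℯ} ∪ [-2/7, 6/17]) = {-2/7, 6/17, 7/4, 6, 7⋅ℯ}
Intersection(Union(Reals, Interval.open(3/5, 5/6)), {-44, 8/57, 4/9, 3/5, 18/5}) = {-44, 8/57, 4/9, 3/5, 18/5}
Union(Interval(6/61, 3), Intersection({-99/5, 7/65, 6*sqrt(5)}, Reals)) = Union({-99/5, 6*sqrt(5)}, Interval(6/61, 3))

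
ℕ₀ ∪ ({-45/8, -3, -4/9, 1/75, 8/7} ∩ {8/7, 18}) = ℕ₀ ∪ {8/7}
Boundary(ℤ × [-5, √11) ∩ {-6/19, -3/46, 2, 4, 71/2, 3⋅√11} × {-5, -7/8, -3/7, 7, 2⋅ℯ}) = {2, 4} × {-5, -7/8, -3/7}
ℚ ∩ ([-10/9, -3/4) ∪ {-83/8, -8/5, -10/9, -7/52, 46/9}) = {-83/8, -8/5, -7/52, 46/9} ∪ (ℚ ∩ [-10/9, -3/4))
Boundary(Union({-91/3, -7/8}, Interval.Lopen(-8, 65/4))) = {-91/3, -8, 65/4}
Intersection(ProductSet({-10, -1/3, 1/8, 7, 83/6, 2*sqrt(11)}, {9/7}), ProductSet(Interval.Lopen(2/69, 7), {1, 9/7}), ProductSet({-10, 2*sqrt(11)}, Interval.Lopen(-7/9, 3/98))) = EmptySet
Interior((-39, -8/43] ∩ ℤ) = ∅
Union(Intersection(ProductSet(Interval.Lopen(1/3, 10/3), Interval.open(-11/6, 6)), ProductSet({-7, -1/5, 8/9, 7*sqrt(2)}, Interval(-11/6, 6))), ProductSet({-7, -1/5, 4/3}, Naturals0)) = Union(ProductSet({8/9}, Interval.open(-11/6, 6)), ProductSet({-7, -1/5, 4/3}, Naturals0))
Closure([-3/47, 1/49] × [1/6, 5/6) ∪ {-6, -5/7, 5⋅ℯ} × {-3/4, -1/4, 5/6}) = ({-6, -5/7, 5⋅ℯ} × {-3/4, -1/4, 5/6}) ∪ ([-3/47, 1/49] × [1/6, 5/6])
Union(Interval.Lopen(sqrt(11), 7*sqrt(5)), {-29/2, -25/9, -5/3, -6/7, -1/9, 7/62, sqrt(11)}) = Union({-29/2, -25/9, -5/3, -6/7, -1/9, 7/62}, Interval(sqrt(11), 7*sqrt(5)))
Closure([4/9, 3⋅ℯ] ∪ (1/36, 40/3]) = [1/36, 40/3]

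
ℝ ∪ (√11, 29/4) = (-∞, ∞)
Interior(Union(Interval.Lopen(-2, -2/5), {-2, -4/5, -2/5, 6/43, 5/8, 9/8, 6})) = Interval.open(-2, -2/5)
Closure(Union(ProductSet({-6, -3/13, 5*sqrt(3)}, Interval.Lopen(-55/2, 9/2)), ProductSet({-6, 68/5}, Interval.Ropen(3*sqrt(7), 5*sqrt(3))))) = Union(ProductSet({-6, 68/5}, Interval(3*sqrt(7), 5*sqrt(3))), ProductSet({-6, -3/13, 5*sqrt(3)}, Interval(-55/2, 9/2)))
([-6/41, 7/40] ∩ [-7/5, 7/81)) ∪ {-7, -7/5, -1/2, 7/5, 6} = {-7, -7/5, -1/2, 7/5, 6} ∪ [-6/41, 7/81)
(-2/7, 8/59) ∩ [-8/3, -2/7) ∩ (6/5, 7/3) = ∅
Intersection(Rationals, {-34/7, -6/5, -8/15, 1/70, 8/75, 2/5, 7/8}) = {-34/7, -6/5, -8/15, 1/70, 8/75, 2/5, 7/8}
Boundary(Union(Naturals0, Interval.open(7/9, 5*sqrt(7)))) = Union(Complement(Naturals0, Interval.open(7/9, 5*sqrt(7))), {7/9, 5*sqrt(7)})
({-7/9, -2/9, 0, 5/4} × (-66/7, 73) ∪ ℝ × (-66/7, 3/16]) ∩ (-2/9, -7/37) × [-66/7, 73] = (-2/9, -7/37) × (-66/7, 3/16]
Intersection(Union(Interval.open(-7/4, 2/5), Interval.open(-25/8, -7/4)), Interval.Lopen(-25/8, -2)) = Interval.Lopen(-25/8, -2)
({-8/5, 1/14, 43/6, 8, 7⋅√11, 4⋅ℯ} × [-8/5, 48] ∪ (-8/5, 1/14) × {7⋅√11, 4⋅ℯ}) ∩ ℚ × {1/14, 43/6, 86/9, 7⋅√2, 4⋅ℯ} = ((ℚ ∩ (-8/5, 1/14)) × {4⋅ℯ}) ∪ ({-8/5, 1/14, 43/6, 8} × {1/14, 43/6, 86/9, 7⋅√2, 4⋅ℯ})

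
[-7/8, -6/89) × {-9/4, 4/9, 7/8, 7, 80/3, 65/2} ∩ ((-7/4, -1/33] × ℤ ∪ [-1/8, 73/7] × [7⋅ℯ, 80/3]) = ([-7/8, -6/89) × {7}) ∪ ([-1/8, -6/89) × {80/3})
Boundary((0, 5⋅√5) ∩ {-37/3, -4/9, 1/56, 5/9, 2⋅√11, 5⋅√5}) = {1/56, 5/9, 2⋅√11}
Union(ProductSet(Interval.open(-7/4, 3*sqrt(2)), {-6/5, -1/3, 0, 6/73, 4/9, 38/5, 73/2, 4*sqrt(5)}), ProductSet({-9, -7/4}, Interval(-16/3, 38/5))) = Union(ProductSet({-9, -7/4}, Interval(-16/3, 38/5)), ProductSet(Interval.open(-7/4, 3*sqrt(2)), {-6/5, -1/3, 0, 6/73, 4/9, 38/5, 73/2, 4*sqrt(5)}))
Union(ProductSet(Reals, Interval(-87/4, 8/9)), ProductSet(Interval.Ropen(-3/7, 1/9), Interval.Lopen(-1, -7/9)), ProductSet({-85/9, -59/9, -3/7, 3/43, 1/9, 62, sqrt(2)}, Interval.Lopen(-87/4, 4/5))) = ProductSet(Reals, Interval(-87/4, 8/9))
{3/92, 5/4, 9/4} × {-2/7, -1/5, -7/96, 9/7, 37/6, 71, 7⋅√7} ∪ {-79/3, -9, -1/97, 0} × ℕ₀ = ({-79/3, -9, -1/97, 0} × ℕ₀) ∪ ({3/92, 5/4, 9/4} × {-2/7, -1/5, -7/96, 9/7, 37/6, 71, 7⋅√7})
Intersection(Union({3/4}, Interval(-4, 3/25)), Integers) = Range(-4, 1, 1)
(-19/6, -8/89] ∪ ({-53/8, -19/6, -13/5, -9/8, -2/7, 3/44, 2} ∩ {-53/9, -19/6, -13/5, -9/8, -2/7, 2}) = [-19/6, -8/89] ∪ {2}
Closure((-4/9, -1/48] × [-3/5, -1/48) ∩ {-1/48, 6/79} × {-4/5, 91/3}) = ∅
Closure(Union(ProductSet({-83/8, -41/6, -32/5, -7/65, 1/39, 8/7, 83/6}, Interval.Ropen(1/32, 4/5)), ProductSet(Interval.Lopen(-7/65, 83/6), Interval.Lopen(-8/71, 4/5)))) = Union(ProductSet({-7/65, 83/6}, Interval(-8/71, 4/5)), ProductSet({-83/8, -41/6, -32/5, -7/65, 1/39, 8/7, 83/6}, Interval(1/32, 4/5)), ProductSet(Interval(-7/65, 83/6), {-8/71, 4/5}), ProductSet(Interval.Lopen(-7/65, 83/6), Interval.Lopen(-8/71, 4/5)))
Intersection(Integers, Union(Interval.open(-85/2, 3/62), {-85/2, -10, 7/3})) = Range(-42, 1, 1)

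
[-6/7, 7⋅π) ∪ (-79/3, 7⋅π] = (-79/3, 7⋅π]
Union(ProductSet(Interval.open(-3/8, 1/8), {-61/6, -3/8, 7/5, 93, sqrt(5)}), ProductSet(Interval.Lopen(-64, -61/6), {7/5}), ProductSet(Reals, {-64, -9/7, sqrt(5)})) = Union(ProductSet(Interval.Lopen(-64, -61/6), {7/5}), ProductSet(Interval.open(-3/8, 1/8), {-61/6, -3/8, 7/5, 93, sqrt(5)}), ProductSet(Reals, {-64, -9/7, sqrt(5)}))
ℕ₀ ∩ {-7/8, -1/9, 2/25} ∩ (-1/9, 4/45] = ∅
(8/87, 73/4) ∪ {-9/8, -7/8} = {-9/8, -7/8} ∪ (8/87, 73/4)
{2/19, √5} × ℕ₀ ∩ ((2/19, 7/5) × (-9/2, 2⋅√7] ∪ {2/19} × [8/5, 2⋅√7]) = {2/19} × {2, 3, 4, 5}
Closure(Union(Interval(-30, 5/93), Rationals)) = Union(Interval(-oo, oo), Rationals)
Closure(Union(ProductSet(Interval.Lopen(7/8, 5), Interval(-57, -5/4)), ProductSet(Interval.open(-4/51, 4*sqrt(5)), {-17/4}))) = Union(ProductSet(Interval(-4/51, 4*sqrt(5)), {-17/4}), ProductSet(Interval(7/8, 5), Interval(-57, -5/4)))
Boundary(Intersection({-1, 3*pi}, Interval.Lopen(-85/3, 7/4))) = {-1}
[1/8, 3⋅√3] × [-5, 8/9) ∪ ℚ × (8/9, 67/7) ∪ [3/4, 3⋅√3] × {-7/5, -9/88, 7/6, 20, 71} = (ℚ × (8/9, 67/7)) ∪ ([1/8, 3⋅√3] × [-5, 8/9)) ∪ ([3/4, 3⋅√3] × {-7/5, -9/88, 7/6, 20, 71})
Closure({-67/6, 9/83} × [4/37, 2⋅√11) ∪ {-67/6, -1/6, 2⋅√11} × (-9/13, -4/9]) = ({-67/6, 9/83} × [4/37, 2⋅√11]) ∪ ({-67/6, -1/6, 2⋅√11} × [-9/13, -4/9])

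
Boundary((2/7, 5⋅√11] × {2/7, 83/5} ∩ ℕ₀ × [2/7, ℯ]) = {1, 2, …, 16} × {2/7}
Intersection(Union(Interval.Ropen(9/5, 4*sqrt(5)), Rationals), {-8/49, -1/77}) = {-8/49, -1/77}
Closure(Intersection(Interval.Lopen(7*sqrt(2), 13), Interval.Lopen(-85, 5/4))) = EmptySet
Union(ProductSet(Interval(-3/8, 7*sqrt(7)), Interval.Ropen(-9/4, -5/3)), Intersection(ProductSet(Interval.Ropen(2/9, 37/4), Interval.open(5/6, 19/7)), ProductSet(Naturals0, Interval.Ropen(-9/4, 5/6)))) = ProductSet(Interval(-3/8, 7*sqrt(7)), Interval.Ropen(-9/4, -5/3))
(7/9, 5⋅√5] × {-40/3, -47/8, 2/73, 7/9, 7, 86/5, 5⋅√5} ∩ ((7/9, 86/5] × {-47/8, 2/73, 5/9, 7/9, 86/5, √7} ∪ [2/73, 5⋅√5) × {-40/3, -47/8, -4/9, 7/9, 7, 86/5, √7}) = ((7/9, 5⋅√5] × {-47/8, 2/73, 7/9, 86/5}) ∪ ((7/9, 5⋅√5) × {-40/3, -47/8, 7/9, 7, 86/5})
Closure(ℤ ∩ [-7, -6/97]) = {-7, -6, …, -1}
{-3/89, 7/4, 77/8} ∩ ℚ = {-3/89, 7/4, 77/8}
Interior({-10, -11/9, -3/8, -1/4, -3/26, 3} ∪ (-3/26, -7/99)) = (-3/26, -7/99)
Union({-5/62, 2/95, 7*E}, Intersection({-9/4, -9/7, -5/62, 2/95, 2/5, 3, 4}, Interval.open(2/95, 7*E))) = {-5/62, 2/95, 2/5, 3, 4, 7*E}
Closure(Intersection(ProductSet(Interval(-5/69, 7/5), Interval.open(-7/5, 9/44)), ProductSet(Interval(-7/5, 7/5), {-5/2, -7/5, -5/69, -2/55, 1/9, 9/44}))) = ProductSet(Interval(-5/69, 7/5), {-5/69, -2/55, 1/9})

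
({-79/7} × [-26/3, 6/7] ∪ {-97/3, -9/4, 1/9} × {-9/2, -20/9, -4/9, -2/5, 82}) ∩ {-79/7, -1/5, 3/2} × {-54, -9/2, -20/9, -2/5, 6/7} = {-79/7} × {-9/2, -20/9, -2/5, 6/7}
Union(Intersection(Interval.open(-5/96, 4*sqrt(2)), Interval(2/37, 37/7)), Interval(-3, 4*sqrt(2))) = Interval(-3, 4*sqrt(2))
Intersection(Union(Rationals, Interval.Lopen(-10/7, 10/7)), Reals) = Union(Interval(-10/7, 10/7), Rationals)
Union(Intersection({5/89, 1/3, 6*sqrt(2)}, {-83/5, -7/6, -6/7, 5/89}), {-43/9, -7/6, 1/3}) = {-43/9, -7/6, 5/89, 1/3}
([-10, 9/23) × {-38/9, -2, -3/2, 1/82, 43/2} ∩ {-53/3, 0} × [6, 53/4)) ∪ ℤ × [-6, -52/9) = ℤ × [-6, -52/9)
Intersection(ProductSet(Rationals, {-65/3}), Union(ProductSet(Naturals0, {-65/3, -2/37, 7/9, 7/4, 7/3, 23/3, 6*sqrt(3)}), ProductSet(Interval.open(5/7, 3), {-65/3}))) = ProductSet(Union(Intersection(Interval.open(5/7, 3), Rationals), Naturals0), {-65/3})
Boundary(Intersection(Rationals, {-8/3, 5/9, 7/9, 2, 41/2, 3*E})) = {-8/3, 5/9, 7/9, 2, 41/2}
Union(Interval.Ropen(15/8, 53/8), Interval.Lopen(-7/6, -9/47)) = Union(Interval.Lopen(-7/6, -9/47), Interval.Ropen(15/8, 53/8))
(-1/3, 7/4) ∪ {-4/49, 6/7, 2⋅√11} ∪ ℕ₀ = (-1/3, 7/4) ∪ ℕ₀ ∪ {2⋅√11}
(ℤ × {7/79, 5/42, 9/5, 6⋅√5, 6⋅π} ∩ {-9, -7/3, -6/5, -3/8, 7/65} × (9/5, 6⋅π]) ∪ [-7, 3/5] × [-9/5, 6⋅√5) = ({-9} × {6⋅√5, 6⋅π}) ∪ ([-7, 3/5] × [-9/5, 6⋅√5))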